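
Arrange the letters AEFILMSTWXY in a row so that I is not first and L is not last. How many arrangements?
By inclusion-exclusion: 11! - 2×(11-1)! + (11-2)! = 39916800 - 7257600 + 362880 = 33022080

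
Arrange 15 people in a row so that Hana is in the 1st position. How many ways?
Fix one position: (15-1)! = 87178291200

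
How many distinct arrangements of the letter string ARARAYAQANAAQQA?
15! / (1! × 3! × 8! × 2! × 1!) = 2702700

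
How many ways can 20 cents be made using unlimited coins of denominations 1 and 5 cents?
Coefficient of x^20 in 1/(1-x^1) · 1/(1-x^5). Use j coins of 5 for j = 0..⌊20/5⌋ = 4, the rest in 1s: 4 + 1 = 5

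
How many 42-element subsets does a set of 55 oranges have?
C(55,42) = 55!/(42!×13!) = 1451182990950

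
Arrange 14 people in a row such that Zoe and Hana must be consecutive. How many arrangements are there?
Treat the 2 as one block: (14-2+1)! × 2! = 6227020800 × 2 = 12454041600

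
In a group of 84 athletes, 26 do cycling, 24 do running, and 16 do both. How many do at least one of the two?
|A∪B| = |A| + |B| - |A∩B| = 26 + 24 - 16 = 34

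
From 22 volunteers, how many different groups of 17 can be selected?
C(22,17) = 22!/(17!×5!) = 26334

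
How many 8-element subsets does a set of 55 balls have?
C(55,8) = 55!/(8!×47!) = 1217566350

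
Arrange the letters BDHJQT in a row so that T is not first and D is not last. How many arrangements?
By inclusion-exclusion: 6! - 2×(6-1)! + (6-2)! = 720 - 240 + 24 = 504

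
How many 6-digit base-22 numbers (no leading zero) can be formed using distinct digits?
First digit: 21 choices (nonzero). Then descending: 21 × 21 × 20 × 19 × 18 × 17 = 51279480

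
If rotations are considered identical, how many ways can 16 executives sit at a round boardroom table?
Circular: fix one position, arrange the rest. (16-1)! = 1307674368000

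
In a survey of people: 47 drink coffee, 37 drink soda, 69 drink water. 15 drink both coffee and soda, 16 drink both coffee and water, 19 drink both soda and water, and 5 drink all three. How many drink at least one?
|A∪B∪C| = 47+37+69-15-16-19+5 = 108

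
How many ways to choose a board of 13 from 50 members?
C(50,13) = 50!/(13!×37!) = 354860518600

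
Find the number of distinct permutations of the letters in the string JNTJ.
4! / (1! × 2! × 1!) = 12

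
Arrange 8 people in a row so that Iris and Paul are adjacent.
Treat as block: (8-1)! × 2! = 5040 × 2 = 10080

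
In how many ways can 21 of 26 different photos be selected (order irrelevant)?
C(26,21) = 26!/(21!×5!) = 65780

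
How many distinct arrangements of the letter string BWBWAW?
6! / (3! × 2! × 1!) = 60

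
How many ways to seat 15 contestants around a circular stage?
Circular: fix one position, arrange the rest. (15-1)! = 87178291200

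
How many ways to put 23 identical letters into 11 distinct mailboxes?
C(23+11-1, 11-1) = C(33, 10) = 92561040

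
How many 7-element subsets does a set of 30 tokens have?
C(30,7) = 30!/(7!×23!) = 2035800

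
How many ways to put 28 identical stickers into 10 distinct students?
C(28+10-1, 10-1) = C(37, 9) = 124403620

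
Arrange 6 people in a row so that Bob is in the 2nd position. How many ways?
Fix one position: (6-1)! = 120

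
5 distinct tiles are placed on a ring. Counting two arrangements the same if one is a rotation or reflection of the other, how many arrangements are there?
(5-1)!/2 = 24/2 = 12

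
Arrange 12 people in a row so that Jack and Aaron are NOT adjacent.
Total - adjacent = 12! - (12-1)!×2 = 479001600 - 79833600 = 399168000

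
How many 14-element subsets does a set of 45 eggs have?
C(45,14) = 45!/(14!×31!) = 166871334960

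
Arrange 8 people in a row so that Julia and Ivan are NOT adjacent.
Total - adjacent = 8! - (8-1)!×2 = 40320 - 10080 = 30240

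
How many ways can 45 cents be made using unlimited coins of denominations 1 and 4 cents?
Coefficient of x^45 in 1/(1-x^1) · 1/(1-x^4). Use j coins of 4 for j = 0..⌊45/4⌋ = 11, the rest in 1s: 11 + 1 = 12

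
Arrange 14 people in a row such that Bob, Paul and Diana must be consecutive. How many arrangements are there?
Treat the 3 as one block: (14-3+1)! × 3! = 479001600 × 6 = 2874009600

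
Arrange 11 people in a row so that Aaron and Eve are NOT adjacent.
Total - adjacent = 11! - (11-1)!×2 = 39916800 - 7257600 = 32659200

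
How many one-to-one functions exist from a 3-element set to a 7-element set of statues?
P(7,3) = 7!/(7-3)! = 210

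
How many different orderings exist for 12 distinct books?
12! = 479001600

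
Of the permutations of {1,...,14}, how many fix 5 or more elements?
Exactly j fixed points: C(14,j)·!(14-j); sum over j ≥ 5 (derangement numbers via !m = (m-1)·(!(m-1) + !(m-2)): !0..!9 = 1, 0, 1, 2, 9, 44, 265, 1854, 14833, 133496). Σ_{j=5}^{14} C(14,j)·!(14-j) = C(14,5)·!9 + C(14,6)·!8 + C(14,7)·!7 + C(14,8)·!6 + C(14,9)·!5 + C(14,10)·!4 + C(14,11)·!3 + C(14,12)·!2 + C(14,13)·!1 + C(14,14)·!0 = 2002·133496 + 3003·14833 + 3432·1854 + 3003·265 + 2002·44 + 1001·9 + 364·2 + 91·1 + 14·0 + 1·1 = 319059131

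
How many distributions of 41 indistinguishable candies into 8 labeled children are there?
C(41+8-1, 8-1) = C(48, 7) = 73629072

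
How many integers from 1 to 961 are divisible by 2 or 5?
⌊961/2⌋ + ⌊961/5⌋ - ⌊961/10⌋ = 480 + 192 - 96 = 576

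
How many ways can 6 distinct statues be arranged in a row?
6! = 720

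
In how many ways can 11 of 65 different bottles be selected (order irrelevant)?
C(65,11) = 65!/(11!×54!) = 895068996640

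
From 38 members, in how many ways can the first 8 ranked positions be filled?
P(38,8) = 38!/(38-8)! = 1971788797440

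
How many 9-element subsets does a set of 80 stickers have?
C(80,9) = 80!/(9!×71!) = 231900297200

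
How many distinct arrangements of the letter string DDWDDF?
6! / (1! × 1! × 4!) = 30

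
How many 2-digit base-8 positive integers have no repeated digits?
First digit: 7 choices (nonzero). Then descending: 7 × 7 = 49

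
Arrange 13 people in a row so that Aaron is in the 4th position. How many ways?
Fix one position: (13-1)! = 479001600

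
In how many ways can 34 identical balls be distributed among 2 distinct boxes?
C(34+2-1, 2-1) = C(35, 1) = 35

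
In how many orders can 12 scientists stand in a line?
12! = 479001600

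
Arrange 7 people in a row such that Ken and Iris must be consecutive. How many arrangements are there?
Treat the 2 as one block: (7-2+1)! × 2! = 720 × 2 = 1440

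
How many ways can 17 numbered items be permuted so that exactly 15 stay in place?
Choose the 15 fixed points C(17,15) = 136, derange the rest: !2 = Σ_{j=0}^{2} (-1)^j·2!/j! = 2 - 2 + 1 = 1. Product = 136 × 1 = 136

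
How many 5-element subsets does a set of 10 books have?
C(10,5) = 10!/(5!×5!) = 252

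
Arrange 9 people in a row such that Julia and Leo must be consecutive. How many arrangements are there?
Treat the 2 as one block: (9-2+1)! × 2! = 40320 × 2 = 80640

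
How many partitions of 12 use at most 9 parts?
By conjugation, equals partitions of 12 into parts ≤ 9. Let r_j(i) = number of partitions of i into parts ≤ j, for i = 0..12. r_1(i) = 1 for all i; r_j(i) = r_{j-1}(i) + r_j(i-j). Rows j = 2..9: ≤2: 1 1 2 2 3 3 4 4 5 5 6 6 7; ≤3: 1 1 2 3 4 5 7 8 10 12 14 16 19; ≤4: 1 1 2 3 5 6 9 11 15 18 23 27 34; ≤5: 1 1 2 3 5 7 10 13 18 23 30 37 47; ≤6: 1 1 2 3 5 7 11 14 20 26 35 44 58; ≤7: 1 1 2 3 5 7 11 15 21 28 38 49 65; ≤8: 1 1 2 3 5 7 11 15 22 29 40 52 70; ≤9: 1 1 2 3 5 7 11 15 22 30 41 54 73. r_9(12) = 73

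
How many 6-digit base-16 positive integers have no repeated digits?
First digit: 15 choices (nonzero). Then descending: 15 × 15 × 14 × 13 × 12 × 11 = 5405400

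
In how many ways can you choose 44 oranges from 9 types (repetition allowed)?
C(44+9-1, 9-1) = C(52, 8) = 752538150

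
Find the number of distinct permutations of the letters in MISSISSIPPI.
11! / (1! × 4! × 4! × 2!) = 34650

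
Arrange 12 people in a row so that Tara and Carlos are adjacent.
Treat as block: (12-1)! × 2! = 39916800 × 2 = 79833600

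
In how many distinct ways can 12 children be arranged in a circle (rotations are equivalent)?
Circular: fix one position, arrange the rest. (12-1)! = 39916800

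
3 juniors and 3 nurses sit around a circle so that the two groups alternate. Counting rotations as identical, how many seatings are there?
Fix one of the juniors: (3-1)! ways for the remaining juniors, × 3! ways for the nurses = 2 × 6 = 12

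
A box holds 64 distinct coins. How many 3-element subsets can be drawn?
C(64,3) = 64!/(3!×61!) = 41664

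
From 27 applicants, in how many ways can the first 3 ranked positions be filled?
P(27,3) = 27!/(27-3)! = 17550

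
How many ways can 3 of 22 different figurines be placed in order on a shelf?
P(22,3) = 22!/(22-3)! = 9240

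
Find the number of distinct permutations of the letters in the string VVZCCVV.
7! / (4! × 2! × 1!) = 105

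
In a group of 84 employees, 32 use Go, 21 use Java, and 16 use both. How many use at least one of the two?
|A∪B| = |A| + |B| - |A∩B| = 32 + 21 - 16 = 37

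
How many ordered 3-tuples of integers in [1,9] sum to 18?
Coefficient of x^18 in (x + x² + ... + x^9)^3. By inclusion-exclusion on dice exceeding 9: Σ_j (-1)^j C(3,j)·C(18-1-9j, 2) = C(3,0)·C(17,2) - C(3,1)·C(8,2) = 1·136 - 3·28 = 52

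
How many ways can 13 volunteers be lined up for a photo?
13! = 6227020800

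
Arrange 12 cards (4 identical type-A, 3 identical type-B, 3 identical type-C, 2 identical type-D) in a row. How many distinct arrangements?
12! / (4! × 3! × 3! × 2!) = 277200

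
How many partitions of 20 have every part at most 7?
Let r_j(i) = number of partitions of i into parts ≤ j, for i = 0..20. r_1(i) = 1 for all i; r_j(i) = r_{j-1}(i) + r_j(i-j). Rows j = 2..7: ≤2: 1 1 2 2 3 3 4 4 5 5 6 6 7 7 8 8 9 9 10 10 11; ≤3: 1 1 2 3 4 5 7 8 10 12 14 16 19 21 24 27 30 33 37 40 44; ≤4: 1 1 2 3 5 6 9 11 15 18 23 27 34 39 47 54 64 72 84 94 108; ≤5: 1 1 2 3 5 7 10 13 18 23 30 37 47 57 70 84 101 119 141 164 192; ≤6: 1 1 2 3 5 7 11 14 20 26 35 44 58 71 90 110 136 163 199 235 282; ≤7: 1 1 2 3 5 7 11 15 21 28 38 49 65 82 105 131 164 201 248 300 364. r_7(20) = 364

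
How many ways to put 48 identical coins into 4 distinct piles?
C(48+4-1, 4-1) = C(51, 3) = 20825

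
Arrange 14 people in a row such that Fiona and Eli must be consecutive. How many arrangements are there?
Treat the 2 as one block: (14-2+1)! × 2! = 6227020800 × 2 = 12454041600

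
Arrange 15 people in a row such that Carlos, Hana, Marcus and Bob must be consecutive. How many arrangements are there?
Treat the 4 as one block: (15-4+1)! × 4! = 479001600 × 24 = 11496038400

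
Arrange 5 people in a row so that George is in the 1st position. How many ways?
Fix one position: (5-1)! = 24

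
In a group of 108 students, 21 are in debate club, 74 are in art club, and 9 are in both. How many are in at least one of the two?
|A∪B| = |A| + |B| - |A∩B| = 21 + 74 - 9 = 86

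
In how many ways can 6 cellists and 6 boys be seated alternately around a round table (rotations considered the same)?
Fix one of the cellists: (6-1)! ways for the remaining cellists, × 6! ways for the boys = 120 × 720 = 86400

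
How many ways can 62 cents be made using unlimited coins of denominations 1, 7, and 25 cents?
Coefficient of x^62 in 1/(1-x^1) · 1/(1-x^7) · 1/(1-x^25). Case on j = number of 25-cent coins (j = 0..2); remainder r = 62 - 25j is made from {1,7} in ⌊r/7⌋+1 ways. r = 62, 37, 12 → 9 + 6 + 2 = 17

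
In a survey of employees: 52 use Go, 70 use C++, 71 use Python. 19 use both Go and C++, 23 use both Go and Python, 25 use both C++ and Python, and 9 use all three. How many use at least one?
|A∪B∪C| = 52+70+71-19-23-25+9 = 135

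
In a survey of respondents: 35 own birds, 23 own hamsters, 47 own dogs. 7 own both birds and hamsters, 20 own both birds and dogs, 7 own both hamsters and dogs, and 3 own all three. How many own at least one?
|A∪B∪C| = 35+23+47-7-20-7+3 = 74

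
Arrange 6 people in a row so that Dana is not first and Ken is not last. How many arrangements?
By inclusion-exclusion: 6! - 2×(6-1)! + (6-2)! = 720 - 240 + 24 = 504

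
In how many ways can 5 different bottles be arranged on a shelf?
5! = 120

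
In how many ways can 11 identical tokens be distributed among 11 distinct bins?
C(11+11-1, 11-1) = C(21, 10) = 352716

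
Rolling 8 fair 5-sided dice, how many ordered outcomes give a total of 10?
Coefficient of x^10 in (x + x² + ... + x^5)^8. By inclusion-exclusion on dice exceeding 5: Σ_j (-1)^j C(8,j)·C(10-1-5j, 7) = C(8,0)·C(9,7) = 1·36 = 36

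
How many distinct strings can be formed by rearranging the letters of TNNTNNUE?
8! / (1! × 1! × 4! × 2!) = 840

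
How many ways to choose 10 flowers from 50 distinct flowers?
C(50,10) = 50!/(10!×40!) = 10272278170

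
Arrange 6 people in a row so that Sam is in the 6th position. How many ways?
Fix one position: (6-1)! = 120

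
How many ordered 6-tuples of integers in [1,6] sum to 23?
Coefficient of x^23 in (x + x² + ... + x^6)^6. By inclusion-exclusion on dice exceeding 6: Σ_j (-1)^j C(6,j)·C(23-1-6j, 5) = C(6,0)·C(22,5) - C(6,1)·C(16,5) + C(6,2)·C(10,5) = 1·26334 - 6·4368 + 15·252 = 3906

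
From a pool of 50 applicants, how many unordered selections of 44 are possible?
C(50,44) = 50!/(44!×6!) = 15890700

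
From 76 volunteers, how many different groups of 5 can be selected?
C(76,5) = 76!/(5!×71!) = 18474840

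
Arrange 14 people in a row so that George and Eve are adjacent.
Treat as block: (14-1)! × 2! = 6227020800 × 2 = 12454041600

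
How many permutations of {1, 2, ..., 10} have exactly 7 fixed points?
Choose the 7 fixed points C(10,7) = 120, derange the rest: !3 = Σ_{j=0}^{3} (-1)^j·3!/j! = 6 - 6 + 3 - 1 = 2. Product = 120 × 2 = 240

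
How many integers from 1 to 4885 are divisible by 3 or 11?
⌊4885/3⌋ + ⌊4885/11⌋ - ⌊4885/33⌋ = 1628 + 444 - 148 = 1924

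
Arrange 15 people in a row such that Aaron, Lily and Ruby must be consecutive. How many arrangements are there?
Treat the 3 as one block: (15-3+1)! × 3! = 6227020800 × 6 = 37362124800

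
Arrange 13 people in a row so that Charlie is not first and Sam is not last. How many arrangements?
By inclusion-exclusion: 13! - 2×(13-1)! + (13-2)! = 6227020800 - 958003200 + 39916800 = 5308934400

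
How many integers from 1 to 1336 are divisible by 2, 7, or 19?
⌊1336/2⌋+⌊1336/7⌋+⌊1336/19⌋ - ⌊1336/14⌋-⌊1336/38⌋-⌊1336/133⌋ + ⌊1336/266⌋ = 668+190+70 - 95-35-10 + 5 = 793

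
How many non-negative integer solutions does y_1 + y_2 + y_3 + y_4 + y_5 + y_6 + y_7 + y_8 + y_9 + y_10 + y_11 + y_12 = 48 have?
C(48+12-1, 12-1) = C(59, 11) = 279871768995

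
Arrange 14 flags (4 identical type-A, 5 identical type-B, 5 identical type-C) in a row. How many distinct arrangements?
14! / (4! × 5! × 5!) = 252252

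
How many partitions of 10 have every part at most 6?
Let r_j(i) = number of partitions of i into parts ≤ j, for i = 0..10. r_1(i) = 1 for all i; r_j(i) = r_{j-1}(i) + r_j(i-j). Rows j = 2..6: ≤2: 1 1 2 2 3 3 4 4 5 5 6; ≤3: 1 1 2 3 4 5 7 8 10 12 14; ≤4: 1 1 2 3 5 6 9 11 15 18 23; ≤5: 1 1 2 3 5 7 10 13 18 23 30; ≤6: 1 1 2 3 5 7 11 14 20 26 35. r_6(10) = 35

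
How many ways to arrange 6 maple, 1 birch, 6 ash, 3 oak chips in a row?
16! / (6! × 1! × 6! × 3!) = 6726720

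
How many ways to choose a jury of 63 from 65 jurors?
C(65,63) = 65!/(63!×2!) = 2080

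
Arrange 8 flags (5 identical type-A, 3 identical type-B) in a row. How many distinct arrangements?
8! / (5! × 3!) = 56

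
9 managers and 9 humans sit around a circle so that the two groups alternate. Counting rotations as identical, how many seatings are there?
Fix one of the managers: (9-1)! ways for the remaining managers, × 9! ways for the humans = 40320 × 362880 = 14631321600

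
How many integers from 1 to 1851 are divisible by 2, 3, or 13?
⌊1851/2⌋+⌊1851/3⌋+⌊1851/13⌋ - ⌊1851/6⌋-⌊1851/26⌋-⌊1851/39⌋ + ⌊1851/78⌋ = 925+617+142 - 308-71-47 + 23 = 1281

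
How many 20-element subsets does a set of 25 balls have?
C(25,20) = 25!/(20!×5!) = 53130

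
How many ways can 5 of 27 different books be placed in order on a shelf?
P(27,5) = 27!/(27-5)! = 9687600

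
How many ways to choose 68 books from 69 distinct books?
C(69,68) = 69!/(68!×1!) = 69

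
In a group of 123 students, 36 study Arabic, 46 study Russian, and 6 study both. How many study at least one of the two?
|A∪B| = |A| + |B| - |A∩B| = 36 + 46 - 6 = 76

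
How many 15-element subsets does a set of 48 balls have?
C(48,15) = 48!/(15!×33!) = 1093260079344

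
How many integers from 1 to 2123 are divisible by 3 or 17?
⌊2123/3⌋ + ⌊2123/17⌋ - ⌊2123/51⌋ = 707 + 124 - 41 = 790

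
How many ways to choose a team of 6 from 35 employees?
C(35,6) = 35!/(6!×29!) = 1623160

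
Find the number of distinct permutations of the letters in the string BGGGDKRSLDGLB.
13! / (1! × 2! × 2! × 1! × 4! × 2! × 1!) = 32432400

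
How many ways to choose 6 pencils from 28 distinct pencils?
C(28,6) = 28!/(6!×22!) = 376740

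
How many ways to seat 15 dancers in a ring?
Circular: fix one position, arrange the rest. (15-1)! = 87178291200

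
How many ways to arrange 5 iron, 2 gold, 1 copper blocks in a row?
8! / (5! × 2! × 1!) = 168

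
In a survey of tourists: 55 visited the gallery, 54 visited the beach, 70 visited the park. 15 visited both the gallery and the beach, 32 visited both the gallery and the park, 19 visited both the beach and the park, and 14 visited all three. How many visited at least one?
|A∪B∪C| = 55+54+70-15-32-19+14 = 127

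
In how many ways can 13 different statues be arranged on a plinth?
13! = 6227020800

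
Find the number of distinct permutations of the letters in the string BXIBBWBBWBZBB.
13! / (1! × 8! × 1! × 1! × 2!) = 77220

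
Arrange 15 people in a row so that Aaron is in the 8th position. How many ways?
Fix one position: (15-1)! = 87178291200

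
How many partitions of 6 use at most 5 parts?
By conjugation, equals partitions of 6 into parts ≤ 5. Let r_j(i) = number of partitions of i into parts ≤ j, for i = 0..6. r_1(i) = 1 for all i; r_j(i) = r_{j-1}(i) + r_j(i-j). Rows j = 2..5: ≤2: 1 1 2 2 3 3 4; ≤3: 1 1 2 3 4 5 7; ≤4: 1 1 2 3 5 6 9; ≤5: 1 1 2 3 5 7 10. r_5(6) = 10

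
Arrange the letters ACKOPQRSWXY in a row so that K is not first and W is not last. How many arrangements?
By inclusion-exclusion: 11! - 2×(11-1)! + (11-2)! = 39916800 - 7257600 + 362880 = 33022080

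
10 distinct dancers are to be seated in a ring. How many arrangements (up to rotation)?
Circular: fix one position, arrange the rest. (10-1)! = 362880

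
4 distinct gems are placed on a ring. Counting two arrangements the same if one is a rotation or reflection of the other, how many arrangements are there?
(4-1)!/2 = 6/2 = 3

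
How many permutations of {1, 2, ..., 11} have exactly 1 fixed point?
Choose the 1 fixed point C(11,1) = 11, derange the rest: !10 = Σ_{j=0}^{10} (-1)^j·10!/j! = 3628800 - 3628800 + 1814400 - 604800 + 151200 - 30240 + 5040 - 720 + 90 - 10 + 1 = 1334961. Product = 11 × 1334961 = 14684571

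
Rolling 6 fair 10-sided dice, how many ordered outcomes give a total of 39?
Coefficient of x^39 in (x + x² + ... + x^10)^6. By inclusion-exclusion on dice exceeding 10: Σ_j (-1)^j C(6,j)·C(39-1-10j, 5) = C(6,0)·C(38,5) - C(6,1)·C(28,5) + C(6,2)·C(18,5) - C(6,3)·C(8,5) = 1·501942 - 6·98280 + 15·8568 - 20·56 = 39662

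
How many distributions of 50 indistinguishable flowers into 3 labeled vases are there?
C(50+3-1, 3-1) = C(52, 2) = 1326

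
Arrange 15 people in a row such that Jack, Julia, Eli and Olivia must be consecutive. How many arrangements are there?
Treat the 4 as one block: (15-4+1)! × 4! = 479001600 × 24 = 11496038400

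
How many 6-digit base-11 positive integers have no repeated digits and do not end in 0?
Last digit: 10 nonzero choices. First digit: 9 (nonzero, ≠last). Middle 4: P(9,4) = 3024. Total = 272160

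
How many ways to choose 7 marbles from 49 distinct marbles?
C(49,7) = 49!/(7!×42!) = 85900584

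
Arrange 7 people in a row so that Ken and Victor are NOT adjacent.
Total - adjacent = 7! - (7-1)!×2 = 5040 - 1440 = 3600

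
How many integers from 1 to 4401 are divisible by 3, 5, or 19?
⌊4401/3⌋+⌊4401/5⌋+⌊4401/19⌋ - ⌊4401/15⌋-⌊4401/57⌋-⌊4401/95⌋ + ⌊4401/285⌋ = 1467+880+231 - 293-77-46 + 15 = 2177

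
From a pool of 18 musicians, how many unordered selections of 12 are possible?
C(18,12) = 18!/(12!×6!) = 18564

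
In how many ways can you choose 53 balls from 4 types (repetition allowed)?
C(53+4-1, 4-1) = C(56, 3) = 27720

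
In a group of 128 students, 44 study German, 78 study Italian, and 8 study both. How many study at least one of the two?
|A∪B| = |A| + |B| - |A∩B| = 44 + 78 - 8 = 114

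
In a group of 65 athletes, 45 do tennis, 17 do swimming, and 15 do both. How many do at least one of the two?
|A∪B| = |A| + |B| - |A∩B| = 45 + 17 - 15 = 47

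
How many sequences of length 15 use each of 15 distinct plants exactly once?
15! = 1307674368000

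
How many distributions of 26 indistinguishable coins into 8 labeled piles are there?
C(26+8-1, 8-1) = C(33, 7) = 4272048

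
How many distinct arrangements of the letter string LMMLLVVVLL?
10! / (3! × 2! × 5!) = 2520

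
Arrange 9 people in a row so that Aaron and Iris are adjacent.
Treat as block: (9-1)! × 2! = 40320 × 2 = 80640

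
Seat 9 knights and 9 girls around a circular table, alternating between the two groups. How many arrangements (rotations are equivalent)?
Fix one of the knights: (9-1)! ways for the remaining knights, × 9! ways for the girls = 40320 × 362880 = 14631321600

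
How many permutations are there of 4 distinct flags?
4! = 24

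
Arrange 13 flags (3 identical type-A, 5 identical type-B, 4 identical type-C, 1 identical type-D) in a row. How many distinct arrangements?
13! / (3! × 5! × 4! × 1!) = 360360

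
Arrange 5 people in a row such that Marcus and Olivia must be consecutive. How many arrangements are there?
Treat the 2 as one block: (5-2+1)! × 2! = 24 × 2 = 48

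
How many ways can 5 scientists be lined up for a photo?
5! = 120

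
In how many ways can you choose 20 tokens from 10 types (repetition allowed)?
C(20+10-1, 10-1) = C(29, 9) = 10015005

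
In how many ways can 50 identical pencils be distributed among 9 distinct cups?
C(50+9-1, 9-1) = C(58, 8) = 1916797311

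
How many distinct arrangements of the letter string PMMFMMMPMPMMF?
13! / (8! × 2! × 3!) = 12870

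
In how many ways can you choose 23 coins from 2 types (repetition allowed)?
C(23+2-1, 2-1) = C(24, 1) = 24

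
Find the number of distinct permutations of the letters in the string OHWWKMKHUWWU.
12! / (1! × 2! × 1! × 2! × 2! × 4!) = 2494800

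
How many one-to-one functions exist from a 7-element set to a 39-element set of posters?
P(39,7) = 39!/(39-7)! = 77519922480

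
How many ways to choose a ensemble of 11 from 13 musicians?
C(13,11) = 13!/(11!×2!) = 78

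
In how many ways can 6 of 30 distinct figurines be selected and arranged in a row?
P(30,6) = 30!/(30-6)! = 427518000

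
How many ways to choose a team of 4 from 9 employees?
C(9,4) = 9!/(4!×5!) = 126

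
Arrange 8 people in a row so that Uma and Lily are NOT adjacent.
Total - adjacent = 8! - (8-1)!×2 = 40320 - 10080 = 30240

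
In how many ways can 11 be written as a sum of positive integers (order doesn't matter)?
Pentagonal recurrence p(n) = p(n-1) + p(n-2) - p(n-5) - p(n-7) + p(n-12) + p(n-15) - ... gives p(0..10) = 1, 1, 2, 3, 5, 7, 11, 15, 22, 30, 42. p(11) = p(10) + p(9) - p(6) - p(4) = 42 + 30 - 11 - 5 = 56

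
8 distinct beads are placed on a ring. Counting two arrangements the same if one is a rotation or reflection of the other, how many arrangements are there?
(8-1)!/2 = 5040/2 = 2520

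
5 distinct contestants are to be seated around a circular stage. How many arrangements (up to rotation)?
Circular: fix one position, arrange the rest. (5-1)! = 24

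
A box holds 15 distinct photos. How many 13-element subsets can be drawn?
C(15,13) = 15!/(13!×2!) = 105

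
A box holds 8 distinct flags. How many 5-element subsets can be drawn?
C(8,5) = 8!/(5!×3!) = 56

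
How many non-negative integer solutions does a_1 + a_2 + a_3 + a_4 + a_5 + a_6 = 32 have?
C(32+6-1, 6-1) = C(37, 5) = 435897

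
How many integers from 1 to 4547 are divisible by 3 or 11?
⌊4547/3⌋ + ⌊4547/11⌋ - ⌊4547/33⌋ = 1515 + 413 - 137 = 1791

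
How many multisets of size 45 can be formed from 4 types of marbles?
C(45+4-1, 4-1) = C(48, 3) = 17296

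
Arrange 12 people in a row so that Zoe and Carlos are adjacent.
Treat as block: (12-1)! × 2! = 39916800 × 2 = 79833600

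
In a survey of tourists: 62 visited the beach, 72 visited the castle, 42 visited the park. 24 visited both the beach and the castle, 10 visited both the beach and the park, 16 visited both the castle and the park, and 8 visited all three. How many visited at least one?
|A∪B∪C| = 62+72+42-24-10-16+8 = 134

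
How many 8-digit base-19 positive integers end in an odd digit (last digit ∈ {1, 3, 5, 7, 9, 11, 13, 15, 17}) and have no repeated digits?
Last∈{1,3,5,7,9,11,13,15,17}. Last=0: 0. Last nonzero: 9×17×P(17,6) = 1363340160. Total = 1363340160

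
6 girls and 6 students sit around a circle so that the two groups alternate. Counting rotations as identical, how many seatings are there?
Fix one of the girls: (6-1)! ways for the remaining girls, × 6! ways for the students = 120 × 720 = 86400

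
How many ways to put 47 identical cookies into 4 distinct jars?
C(47+4-1, 4-1) = C(50, 3) = 19600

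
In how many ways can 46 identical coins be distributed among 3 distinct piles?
C(46+3-1, 3-1) = C(48, 2) = 1128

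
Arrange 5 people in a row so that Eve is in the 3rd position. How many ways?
Fix one position: (5-1)! = 24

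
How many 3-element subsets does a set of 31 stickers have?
C(31,3) = 31!/(3!×28!) = 4495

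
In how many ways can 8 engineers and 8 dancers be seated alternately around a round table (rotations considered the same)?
Fix one of the engineers: (8-1)! ways for the remaining engineers, × 8! ways for the dancers = 5040 × 40320 = 203212800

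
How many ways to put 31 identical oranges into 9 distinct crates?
C(31+9-1, 9-1) = C(39, 8) = 61523748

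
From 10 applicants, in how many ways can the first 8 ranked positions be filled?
P(10,8) = 10!/(10-8)! = 1814400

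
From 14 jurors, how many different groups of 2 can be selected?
C(14,2) = 14!/(2!×12!) = 91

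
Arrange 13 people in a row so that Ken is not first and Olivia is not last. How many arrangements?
By inclusion-exclusion: 13! - 2×(13-1)! + (13-2)! = 6227020800 - 958003200 + 39916800 = 5308934400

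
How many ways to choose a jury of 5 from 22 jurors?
C(22,5) = 22!/(5!×17!) = 26334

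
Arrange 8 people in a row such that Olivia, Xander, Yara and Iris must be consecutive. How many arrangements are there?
Treat the 4 as one block: (8-4+1)! × 4! = 120 × 24 = 2880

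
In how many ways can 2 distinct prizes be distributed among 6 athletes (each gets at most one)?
P(6,2) = 6!/(6-2)! = 30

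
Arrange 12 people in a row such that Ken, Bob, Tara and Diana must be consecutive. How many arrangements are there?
Treat the 4 as one block: (12-4+1)! × 4! = 362880 × 24 = 8709120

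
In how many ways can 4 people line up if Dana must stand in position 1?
Fix one position: (4-1)! = 6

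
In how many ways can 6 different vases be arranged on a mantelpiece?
6! = 720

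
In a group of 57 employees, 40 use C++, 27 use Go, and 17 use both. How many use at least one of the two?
|A∪B| = |A| + |B| - |A∩B| = 40 + 27 - 17 = 50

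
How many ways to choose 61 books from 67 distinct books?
C(67,61) = 67!/(61!×6!) = 99795696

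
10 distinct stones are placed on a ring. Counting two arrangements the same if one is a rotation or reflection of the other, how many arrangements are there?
(10-1)!/2 = 362880/2 = 181440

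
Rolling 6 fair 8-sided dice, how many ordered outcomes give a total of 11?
Coefficient of x^11 in (x + x² + ... + x^8)^6. By inclusion-exclusion on dice exceeding 8: Σ_j (-1)^j C(6,j)·C(11-1-8j, 5) = C(6,0)·C(10,5) = 1·252 = 252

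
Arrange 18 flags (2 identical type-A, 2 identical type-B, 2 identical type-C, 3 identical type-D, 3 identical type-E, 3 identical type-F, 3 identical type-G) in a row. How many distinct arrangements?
18! / (2! × 2! × 2! × 3! × 3! × 3! × 3!) = 617512896000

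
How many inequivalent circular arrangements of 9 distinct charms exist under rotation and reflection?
(9-1)!/2 = 40320/2 = 20160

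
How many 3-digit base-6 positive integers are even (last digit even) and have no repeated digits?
Last∈{0,2,4}. Last=0: 20. Last nonzero: 2×4×P(4,1) = 32. Total = 52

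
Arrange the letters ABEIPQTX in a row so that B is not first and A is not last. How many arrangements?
By inclusion-exclusion: 8! - 2×(8-1)! + (8-2)! = 40320 - 10080 + 720 = 30960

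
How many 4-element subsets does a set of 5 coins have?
C(5,4) = 5!/(4!×1!) = 5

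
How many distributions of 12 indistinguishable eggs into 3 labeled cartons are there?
C(12+3-1, 3-1) = C(14, 2) = 91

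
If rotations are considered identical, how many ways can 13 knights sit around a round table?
Circular: fix one position, arrange the rest. (13-1)! = 479001600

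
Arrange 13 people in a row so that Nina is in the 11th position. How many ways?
Fix one position: (13-1)! = 479001600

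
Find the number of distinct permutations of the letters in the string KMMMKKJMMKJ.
11! / (4! × 5! × 2!) = 6930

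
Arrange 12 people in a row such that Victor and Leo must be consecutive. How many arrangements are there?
Treat the 2 as one block: (12-2+1)! × 2! = 39916800 × 2 = 79833600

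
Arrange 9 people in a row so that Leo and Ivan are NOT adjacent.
Total - adjacent = 9! - (9-1)!×2 = 362880 - 80640 = 282240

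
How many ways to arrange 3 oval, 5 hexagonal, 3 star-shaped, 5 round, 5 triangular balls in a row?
21! / (3! × 5! × 3! × 5! × 5!) = 821292151680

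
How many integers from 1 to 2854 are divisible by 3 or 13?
⌊2854/3⌋ + ⌊2854/13⌋ - ⌊2854/39⌋ = 951 + 219 - 73 = 1097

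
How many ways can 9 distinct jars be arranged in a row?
9! = 362880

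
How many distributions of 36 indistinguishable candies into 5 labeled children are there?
C(36+5-1, 5-1) = C(40, 4) = 91390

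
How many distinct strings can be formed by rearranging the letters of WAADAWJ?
7! / (1! × 3! × 1! × 2!) = 420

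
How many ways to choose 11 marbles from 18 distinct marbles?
C(18,11) = 18!/(11!×7!) = 31824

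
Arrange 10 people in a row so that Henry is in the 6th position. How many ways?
Fix one position: (10-1)! = 362880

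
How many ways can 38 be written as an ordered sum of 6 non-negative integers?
C(38+6-1, 6-1) = C(43, 5) = 962598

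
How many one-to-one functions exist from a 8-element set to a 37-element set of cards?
P(37,8) = 37!/(37-8)! = 1556675366400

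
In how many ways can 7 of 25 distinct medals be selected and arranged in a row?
P(25,7) = 25!/(25-7)! = 2422728000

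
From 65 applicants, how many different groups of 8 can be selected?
C(65,8) = 65!/(8!×57!) = 5047381560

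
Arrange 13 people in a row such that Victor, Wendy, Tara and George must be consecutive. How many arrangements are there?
Treat the 4 as one block: (13-4+1)! × 4! = 3628800 × 24 = 87091200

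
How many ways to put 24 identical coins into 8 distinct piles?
C(24+8-1, 8-1) = C(31, 7) = 2629575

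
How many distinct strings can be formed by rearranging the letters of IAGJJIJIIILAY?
13! / (2! × 1! × 1! × 5! × 1! × 3!) = 4324320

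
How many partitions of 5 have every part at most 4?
Let r_j(i) = number of partitions of i into parts ≤ j, for i = 0..5. r_1(i) = 1 for all i; r_j(i) = r_{j-1}(i) + r_j(i-j). Rows j = 2..4: ≤2: 1 1 2 2 3 3; ≤3: 1 1 2 3 4 5; ≤4: 1 1 2 3 5 6. r_4(5) = 6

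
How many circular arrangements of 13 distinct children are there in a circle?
Circular: fix one position, arrange the rest. (13-1)! = 479001600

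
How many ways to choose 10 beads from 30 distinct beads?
C(30,10) = 30!/(10!×20!) = 30045015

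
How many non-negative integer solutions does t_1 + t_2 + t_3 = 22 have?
C(22+3-1, 3-1) = C(24, 2) = 276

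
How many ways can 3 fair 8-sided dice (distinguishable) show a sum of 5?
Coefficient of x^5 in (x + x² + ... + x^8)^3. By inclusion-exclusion on dice exceeding 8: Σ_j (-1)^j C(3,j)·C(5-1-8j, 2) = C(3,0)·C(4,2) = 1·6 = 6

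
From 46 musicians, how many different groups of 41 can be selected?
C(46,41) = 46!/(41!×5!) = 1370754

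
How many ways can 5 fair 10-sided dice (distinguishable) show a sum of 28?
Coefficient of x^28 in (x + x² + ... + x^10)^5. By inclusion-exclusion on dice exceeding 10: Σ_j (-1)^j C(5,j)·C(28-1-10j, 4) = C(5,0)·C(27,4) - C(5,1)·C(17,4) + C(5,2)·C(7,4) = 1·17550 - 5·2380 + 10·35 = 6000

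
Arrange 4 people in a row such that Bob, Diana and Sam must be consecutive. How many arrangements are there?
Treat the 3 as one block: (4-3+1)! × 3! = 2 × 6 = 12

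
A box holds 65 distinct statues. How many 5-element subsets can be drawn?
C(65,5) = 65!/(5!×60!) = 8259888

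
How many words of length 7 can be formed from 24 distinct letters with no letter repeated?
P(24,7) = 24!/(24-7)! = 1744364160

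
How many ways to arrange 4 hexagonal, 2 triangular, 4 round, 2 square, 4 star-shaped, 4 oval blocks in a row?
20! / (4! × 2! × 4! × 2! × 4! × 4!) = 1833241410000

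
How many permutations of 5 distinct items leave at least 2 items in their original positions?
Exactly j fixed points: C(5,j)·!(5-j); sum over j ≥ 2 (derangement numbers via !m = (m-1)·(!(m-1) + !(m-2)): !0..!3 = 1, 0, 1, 2). Σ_{j=2}^{5} C(5,j)·!(5-j) = C(5,2)·!3 + C(5,3)·!2 + C(5,4)·!1 + C(5,5)·!0 = 10·2 + 10·1 + 5·0 + 1·1 = 31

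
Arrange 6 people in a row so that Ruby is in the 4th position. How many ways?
Fix one position: (6-1)! = 120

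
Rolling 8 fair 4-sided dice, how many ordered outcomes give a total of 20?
Coefficient of x^20 in (x + x² + ... + x^4)^8. By inclusion-exclusion on dice exceeding 4: Σ_j (-1)^j C(8,j)·C(20-1-4j, 7) = C(8,0)·C(19,7) - C(8,1)·C(15,7) + C(8,2)·C(11,7) - C(8,3)·C(7,7) = 1·50388 - 8·6435 + 28·330 - 56·1 = 8092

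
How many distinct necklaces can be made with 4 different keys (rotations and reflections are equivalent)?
(4-1)!/2 = 6/2 = 3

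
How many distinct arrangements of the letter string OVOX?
4! / (2! × 1! × 1!) = 12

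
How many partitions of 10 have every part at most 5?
Let r_j(i) = number of partitions of i into parts ≤ j, for i = 0..10. r_1(i) = 1 for all i; r_j(i) = r_{j-1}(i) + r_j(i-j). Rows j = 2..5: ≤2: 1 1 2 2 3 3 4 4 5 5 6; ≤3: 1 1 2 3 4 5 7 8 10 12 14; ≤4: 1 1 2 3 5 6 9 11 15 18 23; ≤5: 1 1 2 3 5 7 10 13 18 23 30. r_5(10) = 30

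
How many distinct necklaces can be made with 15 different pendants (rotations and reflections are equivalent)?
(15-1)!/2 = 87178291200/2 = 43589145600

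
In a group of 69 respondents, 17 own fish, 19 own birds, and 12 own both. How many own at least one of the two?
|A∪B| = |A| + |B| - |A∩B| = 17 + 19 - 12 = 24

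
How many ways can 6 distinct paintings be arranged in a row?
6! = 720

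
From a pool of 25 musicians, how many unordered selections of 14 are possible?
C(25,14) = 25!/(14!×11!) = 4457400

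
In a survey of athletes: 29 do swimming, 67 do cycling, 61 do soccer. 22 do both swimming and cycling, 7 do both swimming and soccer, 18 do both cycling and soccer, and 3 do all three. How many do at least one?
|A∪B∪C| = 29+67+61-22-7-18+3 = 113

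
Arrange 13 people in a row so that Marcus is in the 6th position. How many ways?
Fix one position: (13-1)! = 479001600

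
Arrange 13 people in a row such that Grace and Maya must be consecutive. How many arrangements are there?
Treat the 2 as one block: (13-2+1)! × 2! = 479001600 × 2 = 958003200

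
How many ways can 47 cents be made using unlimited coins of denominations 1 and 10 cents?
Coefficient of x^47 in 1/(1-x^1) · 1/(1-x^10). Use j coins of 10 for j = 0..⌊47/10⌋ = 4, the rest in 1s: 4 + 1 = 5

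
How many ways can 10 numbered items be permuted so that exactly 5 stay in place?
Choose the 5 fixed points C(10,5) = 252, derange the rest: !5 = Σ_{j=0}^{5} (-1)^j·5!/j! = 120 - 120 + 60 - 20 + 5 - 1 = 44. Product = 252 × 44 = 11088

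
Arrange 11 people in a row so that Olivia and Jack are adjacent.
Treat as block: (11-1)! × 2! = 3628800 × 2 = 7257600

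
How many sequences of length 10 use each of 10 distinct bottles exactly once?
10! = 3628800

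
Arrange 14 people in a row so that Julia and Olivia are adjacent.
Treat as block: (14-1)! × 2! = 6227020800 × 2 = 12454041600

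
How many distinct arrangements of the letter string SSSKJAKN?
8! / (1! × 1! × 3! × 1! × 2!) = 3360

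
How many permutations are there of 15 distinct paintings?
15! = 1307674368000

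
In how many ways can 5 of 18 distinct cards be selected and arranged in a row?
P(18,5) = 18!/(18-5)! = 1028160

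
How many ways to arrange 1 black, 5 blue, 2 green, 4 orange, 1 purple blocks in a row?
13! / (1! × 5! × 2! × 4! × 1!) = 1081080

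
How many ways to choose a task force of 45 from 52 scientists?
C(52,45) = 52!/(45!×7!) = 133784560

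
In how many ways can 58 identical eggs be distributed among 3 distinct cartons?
C(58+3-1, 3-1) = C(60, 2) = 1770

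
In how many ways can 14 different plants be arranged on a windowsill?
14! = 87178291200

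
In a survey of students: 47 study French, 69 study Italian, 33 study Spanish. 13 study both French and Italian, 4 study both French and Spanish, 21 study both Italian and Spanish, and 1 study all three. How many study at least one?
|A∪B∪C| = 47+69+33-13-4-21+1 = 112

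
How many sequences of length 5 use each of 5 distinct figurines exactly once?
5! = 120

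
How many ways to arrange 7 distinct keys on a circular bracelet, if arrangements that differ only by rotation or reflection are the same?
(7-1)!/2 = 720/2 = 360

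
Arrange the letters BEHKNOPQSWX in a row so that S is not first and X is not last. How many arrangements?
By inclusion-exclusion: 11! - 2×(11-1)! + (11-2)! = 39916800 - 7257600 + 362880 = 33022080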